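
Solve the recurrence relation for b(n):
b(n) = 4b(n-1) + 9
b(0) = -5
First-order linear non-homogeneous.
Homogeneous solution: b_h(n) = A·(4)^n.
Try constant particular solution b_p = K: K = 4K + 9 ⇒ K = -3.
General: b(n) = A·(4)^n - 3.
Apply b(0) = -5: A - 3 = -5 ⇒ A = -2.
So b(n) = - 2 \cdot 4^{n} - 3.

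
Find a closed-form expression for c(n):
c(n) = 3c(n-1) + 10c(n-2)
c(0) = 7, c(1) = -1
Characteristic equation: x² - 3x - 10 = 0, which factors as (x - (-2))(x - (5)) = 0.
Roots r₁ = -2, r₂ = 5 (distinct).
General solution: c(n) = A·(-2)^n + B·(5)^n.
From c(0) = 7: A + B = 7.
From c(1) = -1: -2A + 5B = -1.
Solving: A = \frac{36}{7}, B = \frac{13}{7}.
So c(n) = \frac{36 \left(-2\right)^{n}}{7} + \frac{13 \cdot 5^{n}}{7}.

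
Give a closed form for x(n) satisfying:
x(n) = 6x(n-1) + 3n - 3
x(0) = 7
First-order linear with linear forcing.
Homogeneous solution: x_h(n) = A·(6)^n.
Try particular x_p(n) = pn + q. Substituting:
  pn + q = 6(p(n-1) + q) + 3n - 3.
Matching the n-coefficient: p = 6p + 3 ⇒ p = - \frac{3}{5}.
Matching constants: q = -6p + 6q - 3 ⇒ q = - \frac{3}{25}.
General: x(n) = A·(6)^n - \frac{3 n}{5} - \frac{3}{25}.
Apply x(0) = 7: A - \frac{3}{25} = 7 ⇒ A = \frac{178}{25}.
So x(n) = \frac{178 \cdot 6^{n}}{25} - \frac{3 n}{5} - \frac{3}{25}.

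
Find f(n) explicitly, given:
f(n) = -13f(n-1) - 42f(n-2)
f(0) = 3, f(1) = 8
Characteristic equation: x² + 13x + 42 = 0, which factors as (x - (-7))(x - (-6)) = 0.
Roots r₁ = -7, r₂ = -6 (distinct).
General solution: f(n) = A·(-7)^n + B·(-6)^n.
From f(0) = 3: A + B = 3.
From f(1) = 8: -7A - 6B = 8.
Solving: A = -26, B = 29.
So f(n) = 29 \left(-6\right)^{n} - 26 \left(-7\right)^{n}.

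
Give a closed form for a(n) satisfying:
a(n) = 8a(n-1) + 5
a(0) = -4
First-order linear non-homogeneous.
Homogeneous solution: a_h(n) = A·(8)^n.
Try constant particular solution a_p = K: K = 8K + 5 ⇒ K = - \frac{5}{7}.
General: a(n) = A·(8)^n - \frac{5}{7}.
Apply a(0) = -4: A - \frac{5}{7} = -4 ⇒ A = - \frac{23}{7}.
So a(n) = - \frac{23 \cdot 8^{n}}{7} - \frac{5}{7}.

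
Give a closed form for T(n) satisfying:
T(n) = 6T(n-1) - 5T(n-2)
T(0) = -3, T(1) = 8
Characteristic equation: x² - 6x + 5 = 0, which factors as (x - (5))(x - (1)) = 0.
Roots r₁ = 5, r₂ = 1 (distinct).
General solution: T(n) = A·(5)^n + B·(1)^n.
From T(0) = -3: A + B = -3.
From T(1) = 8: 5A + B = 8.
Solving: A = \frac{11}{4}, B = - \frac{23}{4}.
So T(n) = \frac{11 \cdot 5^{n}}{4} - \frac{23}{4}.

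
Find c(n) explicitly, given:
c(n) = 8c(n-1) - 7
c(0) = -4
First-order linear non-homogeneous.
Homogeneous solution: c_h(n) = A·(8)^n.
Try constant particular solution c_p = K: K = 8K - 7 ⇒ K = 1.
General: c(n) = A·(8)^n + 1.
Apply c(0) = -4: A + 1 = -4 ⇒ A = -5.
So c(n) = 1 - 5 \cdot 8^{n}.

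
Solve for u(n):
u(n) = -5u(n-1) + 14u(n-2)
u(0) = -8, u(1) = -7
Characteristic equation: x² + 5x - 14 = 0, which factors as (x - (2))(x - (-7)) = 0.
Roots r₁ = 2, r₂ = -7 (distinct).
General solution: u(n) = A·(2)^n + B·(-7)^n.
From u(0) = -8: A + B = -8.
From u(1) = -7: 2A - 7B = -7.
Solving: A = -7, B = -1.
So u(n) = - \left(-7\right)^{n} - 7 \cdot 2^{n}.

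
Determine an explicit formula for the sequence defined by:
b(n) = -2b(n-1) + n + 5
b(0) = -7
First-order linear with linear forcing.
Homogeneous solution: b_h(n) = A·(-2)^n.
Try particular b_p(n) = pn + q. Substituting:
  pn + q = -2(p(n-1) + q) + n + 5.
Matching the n-coefficient: p = -2p + 1 ⇒ p = \frac{1}{3}.
Matching constants: q = 2p - 2q + 5 ⇒ q = \frac{17}{9}.
General: b(n) = A·(-2)^n + \frac{n}{3} + \frac{17}{9}.
Apply b(0) = -7: A + \frac{17}{9} = -7 ⇒ A = - \frac{80}{9}.
So b(n) = - \frac{80 \left(-2\right)^{n}}{9} + \frac{n}{3} + \frac{17}{9}.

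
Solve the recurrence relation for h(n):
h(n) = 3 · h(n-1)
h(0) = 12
Pure geometric recurrence with ratio 3.
By induction h(n) = h(0) · (3)^n = 12 \cdot 3^{n}.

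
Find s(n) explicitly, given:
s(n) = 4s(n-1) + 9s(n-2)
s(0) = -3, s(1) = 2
Characteristic equation: x² - 4x - 9 = 0.
Discriminant Δ = (4)² + 4·(9) = 52.
Roots r₁,₂ = (4 ± √52)/2, so r₁ = 2 + \sqrt{13}, r₂ = 2 - \sqrt{13}.
General solution: s(n) = A·r₁^n + B·r₂^n.
From the initial conditions, A + B = -3 and r₁A + r₂B = 2.
Since r₁ - r₂ = √52: A = (2 - (-3)r₂)/√52 = - \frac{3}{2} + \frac{4 \sqrt{13}}{13}, and B = -3 - A = - \frac{3}{2} - \frac{4 \sqrt{13}}{13}.
So s(n) = \left(- \frac{3}{2} + \frac{4 \sqrt{13}}{13}\right)\left(2 + \sqrt{13}\right)^n + \left(- \frac{3}{2} - \frac{4 \sqrt{13}}{13}\right)\left(2 - \sqrt{13}\right)^n.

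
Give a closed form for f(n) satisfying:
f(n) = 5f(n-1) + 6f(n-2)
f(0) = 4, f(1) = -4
Characteristic equation: x² - 5x - 6 = 0, which factors as (x - (6))(x - (-1)) = 0.
Roots r₁ = 6, r₂ = -1 (distinct).
General solution: f(n) = A·(6)^n + B·(-1)^n.
From f(0) = 4: A + B = 4.
From f(1) = -4: 6A - B = -4.
Solving: A = 0, B = 4.
So f(n) = 4 \left(-1\right)^{n}.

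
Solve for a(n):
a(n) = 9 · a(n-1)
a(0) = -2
Pure geometric recurrence with ratio 9.
By induction a(n) = a(0) · (9)^n = - 2 \cdot 9^{n}.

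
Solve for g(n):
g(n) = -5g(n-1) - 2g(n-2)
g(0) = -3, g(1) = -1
Characteristic equation: x² + 5x + 2 = 0.
Discriminant Δ = (-5)² + 4·(-2) = 17.
Roots r₁,₂ = (-5 ± √17)/2, so r₁ = - \frac{5}{2} + \frac{\sqrt{17}}{2}, r₂ = - \frac{5}{2} - \frac{\sqrt{17}}{2}.
General solution: g(n) = A·r₁^n + B·r₂^n.
From the initial conditions, A + B = -3 and r₁A + r₂B = -1.
Since r₁ - r₂ = √17: A = (-1 - (-3)r₂)/√17 = - \frac{\sqrt{17}}{2} - \frac{3}{2}, and B = -3 - A = - \frac{3}{2} + \frac{\sqrt{17}}{2}.
So g(n) = \left(- \frac{\sqrt{17}}{2} - \frac{3}{2}\right)\left(- \frac{5}{2} + \frac{\sqrt{17}}{2}\right)^n + \left(- \frac{3}{2} + \frac{\sqrt{17}}{2}\right)\left(- \frac{5}{2} - \frac{\sqrt{17}}{2}\right)^n.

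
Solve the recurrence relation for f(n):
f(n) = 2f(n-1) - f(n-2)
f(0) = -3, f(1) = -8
Characteristic equation: x² - 2x + 1 = 0, which is (x - (1))².
Repeated root r = 1.
General solution: f(n) = (A + Bn)·(1)^n.
From f(0) = -3: A = -3.
From f(1) = -8: (A + B)·(1) = -8 ⇒ B = -5.
So f(n) = \left(- 5 n - 3\right) \cdot (1)^n.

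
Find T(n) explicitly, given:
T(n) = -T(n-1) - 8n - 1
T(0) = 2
First-order linear with linear forcing.
Homogeneous solution: T_h(n) = A·(-1)^n.
Try particular T_p(n) = pn + q. Substituting:
  pn + q = -(p(n-1) + q) - 8n - 1.
Matching the n-coefficient: p = -p - 8 ⇒ p = -4.
Matching constants: q = p - q - 1 ⇒ q = - \frac{5}{2}.
General: T(n) = A·(-1)^n - 4 n - \frac{5}{2}.
Apply T(0) = 2: A - \frac{5}{2} = 2 ⇒ A = \frac{9}{2}.
So T(n) = \frac{9 \left(-1\right)^{n}}{2} - 4 n - \frac{5}{2}.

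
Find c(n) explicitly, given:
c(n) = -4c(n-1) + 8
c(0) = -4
First-order linear non-homogeneous.
Homogeneous solution: c_h(n) = A·(-4)^n.
Try constant particular solution c_p = K: K = -4K + 8 ⇒ K = \frac{8}{5}.
General: c(n) = A·(-4)^n + \frac{8}{5}.
Apply c(0) = -4: A + \frac{8}{5} = -4 ⇒ A = - \frac{28}{5}.
So c(n) = \frac{8}{5} - \frac{28 \left(-4\right)^{n}}{5}.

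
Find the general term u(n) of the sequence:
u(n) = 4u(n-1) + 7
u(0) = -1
First-order linear non-homogeneous.
Homogeneous solution: u_h(n) = A·(4)^n.
Try constant particular solution u_p = K: K = 4K + 7 ⇒ K = - \frac{7}{3}.
General: u(n) = A·(4)^n - \frac{7}{3}.
Apply u(0) = -1: A - \frac{7}{3} = -1 ⇒ A = \frac{4}{3}.
So u(n) = \frac{4 \cdot 4^{n}}{3} - \frac{7}{3}.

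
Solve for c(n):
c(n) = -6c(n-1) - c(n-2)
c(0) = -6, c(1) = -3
Characteristic equation: x² + 6x + 1 = 0.
Discriminant Δ = (-6)² + 4·(-1) = 32.
Roots r₁,₂ = (-6 ± √32)/2, so r₁ = -3 + 2 \sqrt{2}, r₂ = -3 - 2 \sqrt{2}.
General solution: c(n) = A·r₁^n + B·r₂^n.
From the initial conditions, A + B = -6 and r₁A + r₂B = -3.
Since r₁ - r₂ = √32: A = (-3 - (-6)r₂)/√32 = - \frac{21 \sqrt{2}}{8} - 3, and B = -6 - A = -3 + \frac{21 \sqrt{2}}{8}.
So c(n) = \left(- \frac{21 \sqrt{2}}{8} - 3\right)\left(-3 + 2 \sqrt{2}\right)^n + \left(-3 + \frac{21 \sqrt{2}}{8}\right)\left(-3 - 2 \sqrt{2}\right)^n.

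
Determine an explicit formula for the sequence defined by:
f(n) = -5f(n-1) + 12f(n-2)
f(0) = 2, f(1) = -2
Characteristic equation: x² + 5x - 12 = 0.
Discriminant Δ = (-5)² + 4·(12) = 73.
Roots r₁,₂ = (-5 ± √73)/2, so r₁ = - \frac{5}{2} + \frac{\sqrt{73}}{2}, r₂ = - \frac{\sqrt{73}}{2} - \frac{5}{2}.
General solution: f(n) = A·r₁^n + B·r₂^n.
From the initial conditions, A + B = 2 and r₁A + r₂B = -2.
Since r₁ - r₂ = √73: A = (-2 - (2)r₂)/√73 = \frac{3 \sqrt{73}}{73} + 1, and B = 2 - A = 1 - \frac{3 \sqrt{73}}{73}.
So f(n) = \left(\frac{3 \sqrt{73}}{73} + 1\right)\left(- \frac{5}{2} + \frac{\sqrt{73}}{2}\right)^n + \left(1 - \frac{3 \sqrt{73}}{73}\right)\left(- \frac{\sqrt{73}}{2} - \frac{5}{2}\right)^n.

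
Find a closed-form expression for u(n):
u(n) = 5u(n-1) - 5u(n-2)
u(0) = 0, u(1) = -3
Characteristic equation: x² - 5x + 5 = 0.
Discriminant Δ = (5)² + 4·(-5) = 5.
Roots r₁,₂ = (5 ± √5)/2, so r₁ = \frac{\sqrt{5}}{2} + \frac{5}{2}, r₂ = \frac{5}{2} - \frac{\sqrt{5}}{2}.
General solution: u(n) = A·r₁^n + B·r₂^n.
From the initial conditions, A + B = 0 and r₁A + r₂B = -3.
Since r₁ - r₂ = √5: A = (-3 - (0)r₂)/√5 = - \frac{3 \sqrt{5}}{5}, and B = 0 - A = \frac{3 \sqrt{5}}{5}.
So u(n) = \left(- \frac{3 \sqrt{5}}{5}\right)\left(\frac{\sqrt{5}}{2} + \frac{5}{2}\right)^n + \left(\frac{3 \sqrt{5}}{5}\right)\left(\frac{5}{2} - \frac{\sqrt{5}}{2}\right)^n.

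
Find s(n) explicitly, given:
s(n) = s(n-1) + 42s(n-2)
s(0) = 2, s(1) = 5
Characteristic equation: x² - x - 42 = 0, which factors as (x - (7))(x - (-6)) = 0.
Roots r₁ = 7, r₂ = -6 (distinct).
General solution: s(n) = A·(7)^n + B·(-6)^n.
From s(0) = 2: A + B = 2.
From s(1) = 5: 7A - 6B = 5.
Solving: A = \frac{17}{13}, B = \frac{9}{13}.
So s(n) = \frac{9 \left(-6\right)^{n}}{13} + \frac{17 \cdot 7^{n}}{13}.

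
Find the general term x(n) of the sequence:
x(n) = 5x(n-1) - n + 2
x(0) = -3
First-order linear with linear forcing.
Homogeneous solution: x_h(n) = A·(5)^n.
Try particular x_p(n) = pn + q. Substituting:
  pn + q = 5(p(n-1) + q) - n + 2.
Matching the n-coefficient: p = 5p - 1 ⇒ p = \frac{1}{4}.
Matching constants: q = -5p + 5q + 2 ⇒ q = - \frac{3}{16}.
General: x(n) = A·(5)^n + \frac{n}{4} - \frac{3}{16}.
Apply x(0) = -3: A - \frac{3}{16} = -3 ⇒ A = - \frac{45}{16}.
So x(n) = - \frac{45 \cdot 5^{n}}{16} + \frac{n}{4} - \frac{3}{16}.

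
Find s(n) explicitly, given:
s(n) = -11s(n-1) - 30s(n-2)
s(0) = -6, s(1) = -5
Characteristic equation: x² + 11x + 30 = 0, which factors as (x - (-5))(x - (-6)) = 0.
Roots r₁ = -5, r₂ = -6 (distinct).
General solution: s(n) = A·(-5)^n + B·(-6)^n.
From s(0) = -6: A + B = -6.
From s(1) = -5: -5A - 6B = -5.
Solving: A = -41, B = 35.
So s(n) = - 41 \left(-5\right)^{n} + 35 \left(-6\right)^{n}.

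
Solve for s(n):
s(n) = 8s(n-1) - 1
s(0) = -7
First-order linear non-homogeneous.
Homogeneous solution: s_h(n) = A·(8)^n.
Try constant particular solution s_p = K: K = 8K - 1 ⇒ K = \frac{1}{7}.
General: s(n) = A·(8)^n + \frac{1}{7}.
Apply s(0) = -7: A + \frac{1}{7} = -7 ⇒ A = - \frac{50}{7}.
So s(n) = \frac{1}{7} - \frac{50 \cdot 8^{n}}{7}.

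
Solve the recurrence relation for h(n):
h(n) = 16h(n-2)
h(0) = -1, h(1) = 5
Characteristic equation: x² - 16 = 0, which factors as (x - (4))(x - (-4)) = 0.
Roots r₁ = 4, r₂ = -4 (distinct).
General solution: h(n) = A·(4)^n + B·(-4)^n.
From h(0) = -1: A + B = -1.
From h(1) = 5: 4A - 4B = 5.
Solving: A = \frac{1}{8}, B = - \frac{9}{8}.
So h(n) = - \frac{9 \left(-4\right)^{n}}{8} + \frac{4^{n}}{8}.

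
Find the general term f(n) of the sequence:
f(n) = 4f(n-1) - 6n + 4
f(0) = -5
First-order linear with linear forcing.
Homogeneous solution: f_h(n) = A·(4)^n.
Try particular f_p(n) = pn + q. Substituting:
  pn + q = 4(p(n-1) + q) - 6n + 4.
Matching the n-coefficient: p = 4p - 6 ⇒ p = 2.
Matching constants: q = -4p + 4q + 4 ⇒ q = \frac{4}{3}.
General: f(n) = A·(4)^n + 2 n + \frac{4}{3}.
Apply f(0) = -5: A + \frac{4}{3} = -5 ⇒ A = - \frac{19}{3}.
So f(n) = - \frac{19 \cdot 4^{n}}{3} + 2 n + \frac{4}{3}.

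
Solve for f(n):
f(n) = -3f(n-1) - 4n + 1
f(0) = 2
First-order linear with linear forcing.
Homogeneous solution: f_h(n) = A·(-3)^n.
Try particular f_p(n) = pn + q. Substituting:
  pn + q = -3(p(n-1) + q) - 4n + 1.
Matching the n-coefficient: p = -3p - 4 ⇒ p = -1.
Matching constants: q = 3p - 3q + 1 ⇒ q = - \frac{1}{2}.
General: f(n) = A·(-3)^n - n - \frac{1}{2}.
Apply f(0) = 2: A - \frac{1}{2} = 2 ⇒ A = \frac{5}{2}.
So f(n) = \frac{5 \left(-3\right)^{n}}{2} - n - \frac{1}{2}.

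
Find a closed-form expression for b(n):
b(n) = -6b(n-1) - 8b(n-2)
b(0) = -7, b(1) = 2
Characteristic equation: x² + 6x + 8 = 0, which factors as (x - (-4))(x - (-2)) = 0.
Roots r₁ = -4, r₂ = -2 (distinct).
General solution: b(n) = A·(-4)^n + B·(-2)^n.
From b(0) = -7: A + B = -7.
From b(1) = 2: -4A - 2B = 2.
Solving: A = 6, B = -13.
So b(n) = - 13 \left(-2\right)^{n} + 6 \left(-4\right)^{n}.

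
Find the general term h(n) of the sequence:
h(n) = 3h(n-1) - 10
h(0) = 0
First-order linear non-homogeneous.
Homogeneous solution: h_h(n) = A·(3)^n.
Try constant particular solution h_p = K: K = 3K - 10 ⇒ K = 5.
General: h(n) = A·(3)^n + 5.
Apply h(0) = 0: A + 5 = 0 ⇒ A = -5.
So h(n) = 5 - 5 \cdot 3^{n}.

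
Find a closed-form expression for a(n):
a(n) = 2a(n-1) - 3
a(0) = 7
First-order linear non-homogeneous.
Homogeneous solution: a_h(n) = A·(2)^n.
Try constant particular solution a_p = K: K = 2K - 3 ⇒ K = 3.
General: a(n) = A·(2)^n + 3.
Apply a(0) = 7: A + 3 = 7 ⇒ A = 4.
So a(n) = 4 \cdot 2^{n} + 3.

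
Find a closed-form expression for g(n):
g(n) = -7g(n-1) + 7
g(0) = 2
First-order linear non-homogeneous.
Homogeneous solution: g_h(n) = A·(-7)^n.
Try constant particular solution g_p = K: K = -7K + 7 ⇒ K = \frac{7}{8}.
General: g(n) = A·(-7)^n + \frac{7}{8}.
Apply g(0) = 2: A + \frac{7}{8} = 2 ⇒ A = \frac{9}{8}.
So g(n) = \frac{9 \left(-7\right)^{n}}{8} + \frac{7}{8}.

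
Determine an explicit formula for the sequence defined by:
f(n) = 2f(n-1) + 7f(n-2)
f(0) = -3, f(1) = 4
Characteristic equation: x² - 2x - 7 = 0.
Discriminant Δ = (2)² + 4·(7) = 32.
Roots r₁,₂ = (2 ± √32)/2, so r₁ = 1 + 2 \sqrt{2}, r₂ = 1 - 2 \sqrt{2}.
General solution: f(n) = A·r₁^n + B·r₂^n.
From the initial conditions, A + B = -3 and r₁A + r₂B = 4.
Since r₁ - r₂ = √32: A = (4 - (-3)r₂)/√32 = - \frac{3}{2} + \frac{7 \sqrt{2}}{8}, and B = -3 - A = - \frac{3}{2} - \frac{7 \sqrt{2}}{8}.
So f(n) = \left(- \frac{3}{2} + \frac{7 \sqrt{2}}{8}\right)\left(1 + 2 \sqrt{2}\right)^n + \left(- \frac{3}{2} - \frac{7 \sqrt{2}}{8}\right)\left(1 - 2 \sqrt{2}\right)^n.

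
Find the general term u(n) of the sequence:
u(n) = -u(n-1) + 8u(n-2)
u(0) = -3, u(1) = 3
Characteristic equation: x² + x - 8 = 0.
Discriminant Δ = (-1)² + 4·(8) = 33.
Roots r₁,₂ = (-1 ± √33)/2, so r₁ = - \frac{1}{2} + \frac{\sqrt{33}}{2}, r₂ = - \frac{\sqrt{33}}{2} - \frac{1}{2}.
General solution: u(n) = A·r₁^n + B·r₂^n.
From the initial conditions, A + B = -3 and r₁A + r₂B = 3.
Since r₁ - r₂ = √33: A = (3 - (-3)r₂)/√33 = - \frac{3}{2} + \frac{\sqrt{33}}{22}, and B = -3 - A = - \frac{3}{2} - \frac{\sqrt{33}}{22}.
So u(n) = \left(- \frac{3}{2} + \frac{\sqrt{33}}{22}\right)\left(- \frac{1}{2} + \frac{\sqrt{33}}{2}\right)^n + \left(- \frac{3}{2} - \frac{\sqrt{33}}{22}\right)\left(- \frac{\sqrt{33}}{2} - \frac{1}{2}\right)^n.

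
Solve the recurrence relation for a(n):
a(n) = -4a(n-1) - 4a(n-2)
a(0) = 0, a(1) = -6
Characteristic equation: x² + 4x + 4 = 0, which is (x - (-2))².
Repeated root r = -2.
General solution: a(n) = (A + Bn)·(-2)^n.
From a(0) = 0: A = 0.
From a(1) = -6: (A + B)·(-2) = -6 ⇒ B = 3.
So a(n) = \left(3 n\right) \cdot (-2)^n.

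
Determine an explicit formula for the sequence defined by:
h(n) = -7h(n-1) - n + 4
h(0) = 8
First-order linear with linear forcing.
Homogeneous solution: h_h(n) = A·(-7)^n.
Try particular h_p(n) = pn + q. Substituting:
  pn + q = -7(p(n-1) + q) - n + 4.
Matching the n-coefficient: p = -7p - 1 ⇒ p = - \frac{1}{8}.
Matching constants: q = 7p - 7q + 4 ⇒ q = \frac{25}{64}.
General: h(n) = A·(-7)^n - \frac{n}{8} + \frac{25}{64}.
Apply h(0) = 8: A + \frac{25}{64} = 8 ⇒ A = \frac{487}{64}.
So h(n) = \frac{487 \left(-7\right)^{n}}{64} - \frac{n}{8} + \frac{25}{64}.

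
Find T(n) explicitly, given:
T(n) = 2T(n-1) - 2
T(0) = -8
First-order linear non-homogeneous.
Homogeneous solution: T_h(n) = A·(2)^n.
Try constant particular solution T_p = K: K = 2K - 2 ⇒ K = 2.
General: T(n) = A·(2)^n + 2.
Apply T(0) = -8: A + 2 = -8 ⇒ A = -10.
So T(n) = 2 - 10 \cdot 2^{n}.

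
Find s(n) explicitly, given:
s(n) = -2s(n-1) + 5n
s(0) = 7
First-order linear with linear forcing.
Homogeneous solution: s_h(n) = A·(-2)^n.
Try particular s_p(n) = pn + q. Substituting:
  pn + q = -2(p(n-1) + q) + 5n.
Matching the n-coefficient: p = -2p + 5 ⇒ p = \frac{5}{3}.
Matching constants: q = 2p - 2q ⇒ q = \frac{10}{9}.
General: s(n) = A·(-2)^n + \frac{5 n}{3} + \frac{10}{9}.
Apply s(0) = 7: A + \frac{10}{9} = 7 ⇒ A = \frac{53}{9}.
So s(n) = \frac{53 \left(-2\right)^{n}}{9} + \frac{5 n}{3} + \frac{10}{9}.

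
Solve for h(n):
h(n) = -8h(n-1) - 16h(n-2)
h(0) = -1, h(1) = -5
Characteristic equation: x² + 8x + 16 = 0, which is (x - (-4))².
Repeated root r = -4.
General solution: h(n) = (A + Bn)·(-4)^n.
From h(0) = -1: A = -1.
From h(1) = -5: (A + B)·(-4) = -5 ⇒ B = \frac{9}{4}.
So h(n) = \left(\frac{9 n}{4} - 1\right) \cdot (-4)^n.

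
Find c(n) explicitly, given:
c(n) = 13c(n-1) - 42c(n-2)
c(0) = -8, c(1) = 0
Characteristic equation: x² - 13x + 42 = 0, which factors as (x - (6))(x - (7)) = 0.
Roots r₁ = 6, r₂ = 7 (distinct).
General solution: c(n) = A·(6)^n + B·(7)^n.
From c(0) = -8: A + B = -8.
From c(1) = 0: 6A + 7B = 0.
Solving: A = -56, B = 48.
So c(n) = - 56 \cdot 6^{n} + 48 \cdot 7^{n}.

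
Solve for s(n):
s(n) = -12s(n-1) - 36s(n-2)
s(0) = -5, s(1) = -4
Characteristic equation: x² + 12x + 36 = 0, which is (x - (-6))².
Repeated root r = -6.
General solution: s(n) = (A + Bn)·(-6)^n.
From s(0) = -5: A = -5.
From s(1) = -4: (A + B)·(-6) = -4 ⇒ B = \frac{17}{3}.
So s(n) = \left(\frac{17 n}{3} - 5\right) \cdot (-6)^n.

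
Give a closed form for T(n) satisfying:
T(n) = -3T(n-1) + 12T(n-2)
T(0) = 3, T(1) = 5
Characteristic equation: x² + 3x - 12 = 0.
Discriminant Δ = (-3)² + 4·(12) = 57.
Roots r₁,₂ = (-3 ± √57)/2, so r₁ = - \frac{3}{2} + \frac{\sqrt{57}}{2}, r₂ = - \frac{\sqrt{57}}{2} - \frac{3}{2}.
General solution: T(n) = A·r₁^n + B·r₂^n.
From the initial conditions, A + B = 3 and r₁A + r₂B = 5.
Since r₁ - r₂ = √57: A = (5 - (3)r₂)/√57 = \frac{\sqrt{57}}{6} + \frac{3}{2}, and B = 3 - A = \frac{3}{2} - \frac{\sqrt{57}}{6}.
So T(n) = \left(\frac{\sqrt{57}}{6} + \frac{3}{2}\right)\left(- \frac{3}{2} + \frac{\sqrt{57}}{2}\right)^n + \left(\frac{3}{2} - \frac{\sqrt{57}}{6}\right)\left(- \frac{\sqrt{57}}{2} - \frac{3}{2}\right)^n.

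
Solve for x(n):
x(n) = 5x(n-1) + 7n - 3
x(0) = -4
First-order linear with linear forcing.
Homogeneous solution: x_h(n) = A·(5)^n.
Try particular x_p(n) = pn + q. Substituting:
  pn + q = 5(p(n-1) + q) + 7n - 3.
Matching the n-coefficient: p = 5p + 7 ⇒ p = - \frac{7}{4}.
Matching constants: q = -5p + 5q - 3 ⇒ q = - \frac{23}{16}.
General: x(n) = A·(5)^n - \frac{7 n}{4} - \frac{23}{16}.
Apply x(0) = -4: A - \frac{23}{16} = -4 ⇒ A = - \frac{41}{16}.
So x(n) = - \frac{41 \cdot 5^{n}}{16} - \frac{7 n}{4} - \frac{23}{16}.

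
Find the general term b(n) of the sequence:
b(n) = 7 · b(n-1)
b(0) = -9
Pure geometric recurrence with ratio 7.
By induction b(n) = b(0) · (7)^n = - 9 \cdot 7^{n}.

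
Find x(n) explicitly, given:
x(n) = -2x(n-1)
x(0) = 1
This is a homogeneous first-order recurrence with ratio -2.
By induction x(n) = x(0) · (-2)^n = \left(-2\right)^{n}.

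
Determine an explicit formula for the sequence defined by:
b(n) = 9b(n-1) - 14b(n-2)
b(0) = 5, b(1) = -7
Characteristic equation: x² - 9x + 14 = 0, which factors as (x - (2))(x - (7)) = 0.
Roots r₁ = 2, r₂ = 7 (distinct).
General solution: b(n) = A·(2)^n + B·(7)^n.
From b(0) = 5: A + B = 5.
From b(1) = -7: 2A + 7B = -7.
Solving: A = \frac{42}{5}, B = - \frac{17}{5}.
So b(n) = \frac{42 \cdot 2^{n}}{5} - \frac{17 \cdot 7^{n}}{5}.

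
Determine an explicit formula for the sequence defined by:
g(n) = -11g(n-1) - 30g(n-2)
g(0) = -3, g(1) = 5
Characteristic equation: x² + 11x + 30 = 0, which factors as (x - (-5))(x - (-6)) = 0.
Roots r₁ = -5, r₂ = -6 (distinct).
General solution: g(n) = A·(-5)^n + B·(-6)^n.
From g(0) = -3: A + B = -3.
From g(1) = 5: -5A - 6B = 5.
Solving: A = -13, B = 10.
So g(n) = - 13 \left(-5\right)^{n} + 10 \left(-6\right)^{n}.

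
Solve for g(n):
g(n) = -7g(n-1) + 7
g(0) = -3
First-order linear non-homogeneous.
Homogeneous solution: g_h(n) = A·(-7)^n.
Try constant particular solution g_p = K: K = -7K + 7 ⇒ K = \frac{7}{8}.
General: g(n) = A·(-7)^n + \frac{7}{8}.
Apply g(0) = -3: A + \frac{7}{8} = -3 ⇒ A = - \frac{31}{8}.
So g(n) = \frac{7}{8} - \frac{31 \left(-7\right)^{n}}{8}.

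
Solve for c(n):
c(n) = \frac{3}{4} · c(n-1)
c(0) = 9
Pure geometric recurrence with ratio \frac{3}{4}.
By induction c(n) = c(0) · (\frac{3}{4})^n = 9 \left(\frac{3}{4}\right)^{n}.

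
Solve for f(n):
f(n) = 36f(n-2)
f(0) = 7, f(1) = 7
Characteristic equation: x² - 36 = 0, which factors as (x - (-6))(x - (6)) = 0.
Roots r₁ = -6, r₂ = 6 (distinct).
General solution: f(n) = A·(-6)^n + B·(6)^n.
From f(0) = 7: A + B = 7.
From f(1) = 7: -6A + 6B = 7.
Solving: A = \frac{35}{12}, B = \frac{49}{12}.
So f(n) = \frac{35 \left(-6\right)^{n}}{12} + \frac{49 \cdot 6^{n}}{12}.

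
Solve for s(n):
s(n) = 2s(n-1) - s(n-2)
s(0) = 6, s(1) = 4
Characteristic equation: x² - 2x + 1 = 0, which is (x - (1))².
Repeated root r = 1.
General solution: s(n) = (A + Bn)·(1)^n.
From s(0) = 6: A = 6.
From s(1) = 4: (A + B)·(1) = 4 ⇒ B = -2.
So s(n) = \left(6 - 2 n\right) \cdot (1)^n.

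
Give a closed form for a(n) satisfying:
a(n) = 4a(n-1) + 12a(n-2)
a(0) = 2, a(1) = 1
Characteristic equation: x² - 4x - 12 = 0, which factors as (x - (6))(x - (-2)) = 0.
Roots r₁ = 6, r₂ = -2 (distinct).
General solution: a(n) = A·(6)^n + B·(-2)^n.
From a(0) = 2: A + B = 2.
From a(1) = 1: 6A - 2B = 1.
Solving: A = \frac{5}{8}, B = \frac{11}{8}.
So a(n) = \frac{11 \left(-2\right)^{n}}{8} + \frac{5 \cdot 6^{n}}{8}.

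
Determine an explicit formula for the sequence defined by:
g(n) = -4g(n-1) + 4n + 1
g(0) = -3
First-order linear with linear forcing.
Homogeneous solution: g_h(n) = A·(-4)^n.
Try particular g_p(n) = pn + q. Substituting:
  pn + q = -4(p(n-1) + q) + 4n + 1.
Matching the n-coefficient: p = -4p + 4 ⇒ p = \frac{4}{5}.
Matching constants: q = 4p - 4q + 1 ⇒ q = \frac{21}{25}.
General: g(n) = A·(-4)^n + \frac{4 n}{5} + \frac{21}{25}.
Apply g(0) = -3: A + \frac{21}{25} = -3 ⇒ A = - \frac{96}{25}.
So g(n) = - \frac{96 \left(-4\right)^{n}}{25} + \frac{4 n}{5} + \frac{21}{25}.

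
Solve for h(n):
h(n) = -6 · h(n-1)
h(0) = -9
Pure geometric recurrence with ratio -6.
By induction h(n) = h(0) · (-6)^n = - 9 \left(-6\right)^{n}.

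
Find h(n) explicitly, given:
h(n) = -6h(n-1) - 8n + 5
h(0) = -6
First-order linear with linear forcing.
Homogeneous solution: h_h(n) = A·(-6)^n.
Try particular h_p(n) = pn + q. Substituting:
  pn + q = -6(p(n-1) + q) - 8n + 5.
Matching the n-coefficient: p = -6p - 8 ⇒ p = - \frac{8}{7}.
Matching constants: q = 6p - 6q + 5 ⇒ q = - \frac{13}{49}.
General: h(n) = A·(-6)^n - \frac{8 n}{7} - \frac{13}{49}.
Apply h(0) = -6: A - \frac{13}{49} = -6 ⇒ A = - \frac{281}{49}.
So h(n) = - \frac{281 \left(-6\right)^{n}}{49} - \frac{8 n}{7} - \frac{13}{49}.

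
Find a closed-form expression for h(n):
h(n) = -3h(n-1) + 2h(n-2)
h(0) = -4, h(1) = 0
Characteristic equation: x² + 3x - 2 = 0.
Discriminant Δ = (-3)² + 4·(2) = 17.
Roots r₁,₂ = (-3 ± √17)/2, so r₁ = - \frac{3}{2} + \frac{\sqrt{17}}{2}, r₂ = - \frac{\sqrt{17}}{2} - \frac{3}{2}.
General solution: h(n) = A·r₁^n + B·r₂^n.
From the initial conditions, A + B = -4 and r₁A + r₂B = 0.
Since r₁ - r₂ = √17: A = (0 - (-4)r₂)/√17 = -2 - \frac{6 \sqrt{17}}{17}, and B = -4 - A = -2 + \frac{6 \sqrt{17}}{17}.
So h(n) = \left(-2 - \frac{6 \sqrt{17}}{17}\right)\left(- \frac{3}{2} + \frac{\sqrt{17}}{2}\right)^n + \left(-2 + \frac{6 \sqrt{17}}{17}\right)\left(- \frac{\sqrt{17}}{2} - \frac{3}{2}\right)^n.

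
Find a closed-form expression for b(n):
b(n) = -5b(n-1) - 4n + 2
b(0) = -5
First-order linear with linear forcing.
Homogeneous solution: b_h(n) = A·(-5)^n.
Try particular b_p(n) = pn + q. Substituting:
  pn + q = -5(p(n-1) + q) - 4n + 2.
Matching the n-coefficient: p = -5p - 4 ⇒ p = - \frac{2}{3}.
Matching constants: q = 5p - 5q + 2 ⇒ q = - \frac{2}{9}.
General: b(n) = A·(-5)^n - \frac{2 n}{3} - \frac{2}{9}.
Apply b(0) = -5: A - \frac{2}{9} = -5 ⇒ A = - \frac{43}{9}.
So b(n) = - \frac{43 \left(-5\right)^{n}}{9} - \frac{2 n}{3} - \frac{2}{9}.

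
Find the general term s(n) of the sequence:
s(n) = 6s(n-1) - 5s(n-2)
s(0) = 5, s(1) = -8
Characteristic equation: x² - 6x + 5 = 0, which factors as (x - (1))(x - (5)) = 0.
Roots r₁ = 1, r₂ = 5 (distinct).
General solution: s(n) = A·(1)^n + B·(5)^n.
From s(0) = 5: A + B = 5.
From s(1) = -8: A + 5B = -8.
Solving: A = \frac{33}{4}, B = - \frac{13}{4}.
So s(n) = \frac{33}{4} - \frac{13 \cdot 5^{n}}{4}.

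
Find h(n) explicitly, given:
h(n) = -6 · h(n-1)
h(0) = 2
Pure geometric recurrence with ratio -6.
By induction h(n) = h(0) · (-6)^n = 2 \left(-6\right)^{n}.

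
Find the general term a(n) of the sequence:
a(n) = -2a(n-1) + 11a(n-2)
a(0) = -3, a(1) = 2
Characteristic equation: x² + 2x - 11 = 0.
Discriminant Δ = (-2)² + 4·(11) = 48.
Roots r₁,₂ = (-2 ± √48)/2, so r₁ = -1 + 2 \sqrt{3}, r₂ = - 2 \sqrt{3} - 1.
General solution: a(n) = A·r₁^n + B·r₂^n.
From the initial conditions, A + B = -3 and r₁A + r₂B = 2.
Since r₁ - r₂ = √48: A = (2 - (-3)r₂)/√48 = - \frac{3}{2} - \frac{\sqrt{3}}{12}, and B = -3 - A = - \frac{3}{2} + \frac{\sqrt{3}}{12}.
So a(n) = \left(- \frac{3}{2} - \frac{\sqrt{3}}{12}\right)\left(-1 + 2 \sqrt{3}\right)^n + \left(- \frac{3}{2} + \frac{\sqrt{3}}{12}\right)\left(- 2 \sqrt{3} - 1\right)^n.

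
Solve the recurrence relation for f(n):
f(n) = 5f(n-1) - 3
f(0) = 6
First-order linear non-homogeneous.
Homogeneous solution: f_h(n) = A·(5)^n.
Try constant particular solution f_p = K: K = 5K - 3 ⇒ K = \frac{3}{4}.
General: f(n) = A·(5)^n + \frac{3}{4}.
Apply f(0) = 6: A + \frac{3}{4} = 6 ⇒ A = \frac{21}{4}.
So f(n) = \frac{21 \cdot 5^{n}}{4} + \frac{3}{4}.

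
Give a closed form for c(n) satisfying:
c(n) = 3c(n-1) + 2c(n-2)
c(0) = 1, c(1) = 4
Characteristic equation: x² - 3x - 2 = 0.
Discriminant Δ = (3)² + 4·(2) = 17.
Roots r₁,₂ = (3 ± √17)/2, so r₁ = \frac{3}{2} + \frac{\sqrt{17}}{2}, r₂ = \frac{3}{2} - \frac{\sqrt{17}}{2}.
General solution: c(n) = A·r₁^n + B·r₂^n.
From the initial conditions, A + B = 1 and r₁A + r₂B = 4.
Since r₁ - r₂ = √17: A = (4 - (1)r₂)/√17 = \frac{1}{2} + \frac{5 \sqrt{17}}{34}, and B = 1 - A = \frac{1}{2} - \frac{5 \sqrt{17}}{34}.
So c(n) = \left(\frac{1}{2} + \frac{5 \sqrt{17}}{34}\right)\left(\frac{3}{2} + \frac{\sqrt{17}}{2}\right)^n + \left(\frac{1}{2} - \frac{5 \sqrt{17}}{34}\right)\left(\frac{3}{2} - \frac{\sqrt{17}}{2}\right)^n.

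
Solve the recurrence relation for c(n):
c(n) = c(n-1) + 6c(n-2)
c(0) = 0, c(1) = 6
Characteristic equation: x² - x - 6 = 0, which factors as (x - (3))(x - (-2)) = 0.
Roots r₁ = 3, r₂ = -2 (distinct).
General solution: c(n) = A·(3)^n + B·(-2)^n.
From c(0) = 0: A + B = 0.
From c(1) = 6: 3A - 2B = 6.
Solving: A = \frac{6}{5}, B = - \frac{6}{5}.
So c(n) = - \frac{6 \left(-2\right)^{n}}{5} + \frac{6 \cdot 3^{n}}{5}.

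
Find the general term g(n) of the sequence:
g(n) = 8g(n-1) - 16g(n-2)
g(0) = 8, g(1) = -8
Characteristic equation: x² - 8x + 16 = 0, which is (x - (4))².
Repeated root r = 4.
General solution: g(n) = (A + Bn)·(4)^n.
From g(0) = 8: A = 8.
From g(1) = -8: (A + B)·(4) = -8 ⇒ B = -10.
So g(n) = \left(8 - 10 n\right) \cdot (4)^n.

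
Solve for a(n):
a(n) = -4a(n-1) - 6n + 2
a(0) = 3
First-order linear with linear forcing.
Homogeneous solution: a_h(n) = A·(-4)^n.
Try particular a_p(n) = pn + q. Substituting:
  pn + q = -4(p(n-1) + q) - 6n + 2.
Matching the n-coefficient: p = -4p - 6 ⇒ p = - \frac{6}{5}.
Matching constants: q = 4p - 4q + 2 ⇒ q = - \frac{14}{25}.
General: a(n) = A·(-4)^n - \frac{6 n}{5} - \frac{14}{25}.
Apply a(0) = 3: A - \frac{14}{25} = 3 ⇒ A = \frac{89}{25}.
So a(n) = \frac{89 \left(-4\right)^{n}}{25} - \frac{6 n}{5} - \frac{14}{25}.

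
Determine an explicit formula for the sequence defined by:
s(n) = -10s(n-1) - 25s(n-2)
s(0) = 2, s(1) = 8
Characteristic equation: x² + 10x + 25 = 0, which is (x - (-5))².
Repeated root r = -5.
General solution: s(n) = (A + Bn)·(-5)^n.
From s(0) = 2: A = 2.
From s(1) = 8: (A + B)·(-5) = 8 ⇒ B = - \frac{18}{5}.
So s(n) = \left(2 - \frac{18 n}{5}\right) \cdot (-5)^n.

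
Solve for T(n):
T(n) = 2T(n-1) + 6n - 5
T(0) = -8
First-order linear with linear forcing.
Homogeneous solution: T_h(n) = A·(2)^n.
Try particular T_p(n) = pn + q. Substituting:
  pn + q = 2(p(n-1) + q) + 6n - 5.
Matching the n-coefficient: p = 2p + 6 ⇒ p = -6.
Matching constants: q = -2p + 2q - 5 ⇒ q = -7.
General: T(n) = A·(2)^n - 6 n - 7.
Apply T(0) = -8: A - 7 = -8 ⇒ A = -1.
So T(n) = - 2^{n} - 6 n - 7.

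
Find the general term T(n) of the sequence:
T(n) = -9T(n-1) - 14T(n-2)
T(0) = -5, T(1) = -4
Characteristic equation: x² + 9x + 14 = 0, which factors as (x - (-7))(x - (-2)) = 0.
Roots r₁ = -7, r₂ = -2 (distinct).
General solution: T(n) = A·(-7)^n + B·(-2)^n.
From T(0) = -5: A + B = -5.
From T(1) = -4: -7A - 2B = -4.
Solving: A = \frac{14}{5}, B = - \frac{39}{5}.
So T(n) = - \frac{39 \left(-2\right)^{n}}{5} + \frac{14 \left(-7\right)^{n}}{5}.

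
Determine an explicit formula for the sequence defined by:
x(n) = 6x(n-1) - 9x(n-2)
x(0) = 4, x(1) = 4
Characteristic equation: x² - 6x + 9 = 0, which is (x - (3))².
Repeated root r = 3.
General solution: x(n) = (A + Bn)·(3)^n.
From x(0) = 4: A = 4.
From x(1) = 4: (A + B)·(3) = 4 ⇒ B = - \frac{8}{3}.
So x(n) = \left(4 - \frac{8 n}{3}\right) \cdot (3)^n.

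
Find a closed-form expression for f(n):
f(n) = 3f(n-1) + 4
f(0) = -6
First-order linear non-homogeneous.
Homogeneous solution: f_h(n) = A·(3)^n.
Try constant particular solution f_p = K: K = 3K + 4 ⇒ K = -2.
General: f(n) = A·(3)^n - 2.
Apply f(0) = -6: A - 2 = -6 ⇒ A = -4.
So f(n) = - 4 \cdot 3^{n} - 2.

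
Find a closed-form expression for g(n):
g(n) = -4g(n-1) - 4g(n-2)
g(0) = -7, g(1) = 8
Characteristic equation: x² + 4x + 4 = 0, which is (x - (-2))².
Repeated root r = -2.
General solution: g(n) = (A + Bn)·(-2)^n.
From g(0) = -7: A = -7.
From g(1) = 8: (A + B)·(-2) = 8 ⇒ B = 3.
So g(n) = \left(3 n - 7\right) \cdot (-2)^n.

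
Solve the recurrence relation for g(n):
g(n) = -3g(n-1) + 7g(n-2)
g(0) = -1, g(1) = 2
Characteristic equation: x² + 3x - 7 = 0.
Discriminant Δ = (-3)² + 4·(7) = 37.
Roots r₁,₂ = (-3 ± √37)/2, so r₁ = - \frac{3}{2} + \frac{\sqrt{37}}{2}, r₂ = - \frac{\sqrt{37}}{2} - \frac{3}{2}.
General solution: g(n) = A·r₁^n + B·r₂^n.
From the initial conditions, A + B = -1 and r₁A + r₂B = 2.
Since r₁ - r₂ = √37: A = (2 - (-1)r₂)/√37 = - \frac{1}{2} + \frac{\sqrt{37}}{74}, and B = -1 - A = - \frac{1}{2} - \frac{\sqrt{37}}{74}.
So g(n) = \left(- \frac{1}{2} + \frac{\sqrt{37}}{74}\right)\left(- \frac{3}{2} + \frac{\sqrt{37}}{2}\right)^n + \left(- \frac{1}{2} - \frac{\sqrt{37}}{74}\right)\left(- \frac{\sqrt{37}}{2} - \frac{3}{2}\right)^n.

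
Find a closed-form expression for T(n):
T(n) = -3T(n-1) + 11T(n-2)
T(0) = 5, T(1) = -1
Characteristic equation: x² + 3x - 11 = 0.
Discriminant Δ = (-3)² + 4·(11) = 53.
Roots r₁,₂ = (-3 ± √53)/2, so r₁ = - \frac{3}{2} + \frac{\sqrt{53}}{2}, r₂ = - \frac{\sqrt{53}}{2} - \frac{3}{2}.
General solution: T(n) = A·r₁^n + B·r₂^n.
From the initial conditions, A + B = 5 and r₁A + r₂B = -1.
Since r₁ - r₂ = √53: A = (-1 - (5)r₂)/√53 = \frac{13 \sqrt{53}}{106} + \frac{5}{2}, and B = 5 - A = \frac{5}{2} - \frac{13 \sqrt{53}}{106}.
So T(n) = \left(\frac{13 \sqrt{53}}{106} + \frac{5}{2}\right)\left(- \frac{3}{2} + \frac{\sqrt{53}}{2}\right)^n + \left(\frac{5}{2} - \frac{13 \sqrt{53}}{106}\right)\left(- \frac{\sqrt{53}}{2} - \frac{3}{2}\right)^n.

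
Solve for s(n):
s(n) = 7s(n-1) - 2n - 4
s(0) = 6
First-order linear with linear forcing.
Homogeneous solution: s_h(n) = A·(7)^n.
Try particular s_p(n) = pn + q. Substituting:
  pn + q = 7(p(n-1) + q) - 2n - 4.
Matching the n-coefficient: p = 7p - 2 ⇒ p = \frac{1}{3}.
Matching constants: q = -7p + 7q - 4 ⇒ q = \frac{19}{18}.
General: s(n) = A·(7)^n + \frac{n}{3} + \frac{19}{18}.
Apply s(0) = 6: A + \frac{19}{18} = 6 ⇒ A = \frac{89}{18}.
So s(n) = \frac{89 \cdot 7^{n}}{18} + \frac{n}{3} + \frac{19}{18}.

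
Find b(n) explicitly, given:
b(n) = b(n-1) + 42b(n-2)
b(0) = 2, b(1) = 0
Characteristic equation: x² - x - 42 = 0, which factors as (x - (7))(x - (-6)) = 0.
Roots r₁ = 7, r₂ = -6 (distinct).
General solution: b(n) = A·(7)^n + B·(-6)^n.
From b(0) = 2: A + B = 2.
From b(1) = 0: 7A - 6B = 0.
Solving: A = \frac{12}{13}, B = \frac{14}{13}.
So b(n) = \frac{14 \left(-6\right)^{n}}{13} + \frac{12 \cdot 7^{n}}{13}.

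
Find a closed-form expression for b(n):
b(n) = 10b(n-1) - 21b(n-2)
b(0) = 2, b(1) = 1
Characteristic equation: x² - 10x + 21 = 0, which factors as (x - (7))(x - (3)) = 0.
Roots r₁ = 7, r₂ = 3 (distinct).
General solution: b(n) = A·(7)^n + B·(3)^n.
From b(0) = 2: A + B = 2.
From b(1) = 1: 7A + 3B = 1.
Solving: A = - \frac{5}{4}, B = \frac{13}{4}.
So b(n) = \frac{13 \cdot 3^{n}}{4} - \frac{5 \cdot 7^{n}}{4}.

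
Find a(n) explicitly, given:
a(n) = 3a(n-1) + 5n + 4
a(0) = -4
First-order linear with linear forcing.
Homogeneous solution: a_h(n) = A·(3)^n.
Try particular a_p(n) = pn + q. Substituting:
  pn + q = 3(p(n-1) + q) + 5n + 4.
Matching the n-coefficient: p = 3p + 5 ⇒ p = - \frac{5}{2}.
Matching constants: q = -3p + 3q + 4 ⇒ q = - \frac{23}{4}.
General: a(n) = A·(3)^n - \frac{5 n}{2} - \frac{23}{4}.
Apply a(0) = -4: A - \frac{23}{4} = -4 ⇒ A = \frac{7}{4}.
So a(n) = \frac{7 \cdot 3^{n}}{4} - \frac{5 n}{2} - \frac{23}{4}.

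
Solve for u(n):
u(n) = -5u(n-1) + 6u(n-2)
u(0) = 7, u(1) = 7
Characteristic equation: x² + 5x - 6 = 0, which factors as (x - (-6))(x - (1)) = 0.
Roots r₁ = -6, r₂ = 1 (distinct).
General solution: u(n) = A·(-6)^n + B·(1)^n.
From u(0) = 7: A + B = 7.
From u(1) = 7: -6A + B = 7.
Solving: A = 0, B = 7.
So u(n) = 7.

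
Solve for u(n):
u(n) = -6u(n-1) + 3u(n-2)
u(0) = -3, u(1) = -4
Characteristic equation: x² + 6x - 3 = 0.
Discriminant Δ = (-6)² + 4·(3) = 48.
Roots r₁,₂ = (-6 ± √48)/2, so r₁ = -3 + 2 \sqrt{3}, r₂ = - 2 \sqrt{3} - 3.
General solution: u(n) = A·r₁^n + B·r₂^n.
From the initial conditions, A + B = -3 and r₁A + r₂B = -4.
Since r₁ - r₂ = √48: A = (-4 - (-3)r₂)/√48 = - \frac{13 \sqrt{3}}{12} - \frac{3}{2}, and B = -3 - A = - \frac{3}{2} + \frac{13 \sqrt{3}}{12}.
So u(n) = \left(- \frac{13 \sqrt{3}}{12} - \frac{3}{2}\right)\left(-3 + 2 \sqrt{3}\right)^n + \left(- \frac{3}{2} + \frac{13 \sqrt{3}}{12}\right)\left(- 2 \sqrt{3} - 3\right)^n.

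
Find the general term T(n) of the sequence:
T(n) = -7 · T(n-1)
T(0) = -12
Pure geometric recurrence with ratio -7.
By induction T(n) = T(0) · (-7)^n = - 12 \left(-7\right)^{n}.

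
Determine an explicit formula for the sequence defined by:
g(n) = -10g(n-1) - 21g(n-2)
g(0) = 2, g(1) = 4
Characteristic equation: x² + 10x + 21 = 0, which factors as (x - (-7))(x - (-3)) = 0.
Roots r₁ = -7, r₂ = -3 (distinct).
General solution: g(n) = A·(-7)^n + B·(-3)^n.
From g(0) = 2: A + B = 2.
From g(1) = 4: -7A - 3B = 4.
Solving: A = - \frac{5}{2}, B = \frac{9}{2}.
So g(n) = \frac{9 \left(-3\right)^{n}}{2} - \frac{5 \left(-7\right)^{n}}{2}.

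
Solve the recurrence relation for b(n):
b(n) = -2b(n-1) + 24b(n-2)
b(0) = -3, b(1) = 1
Characteristic equation: x² + 2x - 24 = 0, which factors as (x - (-6))(x - (4)) = 0.
Roots r₁ = -6, r₂ = 4 (distinct).
General solution: b(n) = A·(-6)^n + B·(4)^n.
From b(0) = -3: A + B = -3.
From b(1) = 1: -6A + 4B = 1.
Solving: A = - \frac{13}{10}, B = - \frac{17}{10}.
So b(n) = - \frac{13 \left(-6\right)^{n}}{10} - \frac{17 \cdot 4^{n}}{10}.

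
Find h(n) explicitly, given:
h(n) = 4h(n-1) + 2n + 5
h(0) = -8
First-order linear with linear forcing.
Homogeneous solution: h_h(n) = A·(4)^n.
Try particular h_p(n) = pn + q. Substituting:
  pn + q = 4(p(n-1) + q) + 2n + 5.
Matching the n-coefficient: p = 4p + 2 ⇒ p = - \frac{2}{3}.
Matching constants: q = -4p + 4q + 5 ⇒ q = - \frac{23}{9}.
General: h(n) = A·(4)^n - \frac{2 n}{3} - \frac{23}{9}.
Apply h(0) = -8: A - \frac{23}{9} = -8 ⇒ A = - \frac{49}{9}.
So h(n) = - \frac{49 \cdot 4^{n}}{9} - \frac{2 n}{3} - \frac{23}{9}.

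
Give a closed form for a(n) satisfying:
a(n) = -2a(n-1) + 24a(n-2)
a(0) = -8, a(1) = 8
Characteristic equation: x² + 2x - 24 = 0, which factors as (x - (4))(x - (-6)) = 0.
Roots r₁ = 4, r₂ = -6 (distinct).
General solution: a(n) = A·(4)^n + B·(-6)^n.
From a(0) = -8: A + B = -8.
From a(1) = 8: 4A - 6B = 8.
Solving: A = -4, B = -4.
So a(n) = - 4 \left(-6\right)^{n} - 4 \cdot 4^{n}.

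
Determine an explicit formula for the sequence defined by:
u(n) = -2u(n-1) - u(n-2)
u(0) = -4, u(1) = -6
Characteristic equation: x² + 2x + 1 = 0, which is (x - (-1))².
Repeated root r = -1.
General solution: u(n) = (A + Bn)·(-1)^n.
From u(0) = -4: A = -4.
From u(1) = -6: (A + B)·(-1) = -6 ⇒ B = 10.
So u(n) = \left(10 n - 4\right) \cdot (-1)^n.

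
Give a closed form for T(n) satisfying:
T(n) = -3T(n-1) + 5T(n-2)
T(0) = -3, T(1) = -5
Characteristic equation: x² + 3x - 5 = 0.
Discriminant Δ = (-3)² + 4·(5) = 29.
Roots r₁,₂ = (-3 ± √29)/2, so r₁ = - \frac{3}{2} + \frac{\sqrt{29}}{2}, r₂ = - \frac{\sqrt{29}}{2} - \frac{3}{2}.
General solution: T(n) = A·r₁^n + B·r₂^n.
From the initial conditions, A + B = -3 and r₁A + r₂B = -5.
Since r₁ - r₂ = √29: A = (-5 - (-3)r₂)/√29 = - \frac{19 \sqrt{29}}{58} - \frac{3}{2}, and B = -3 - A = - \frac{3}{2} + \frac{19 \sqrt{29}}{58}.
So T(n) = \left(- \frac{19 \sqrt{29}}{58} - \frac{3}{2}\right)\left(- \frac{3}{2} + \frac{\sqrt{29}}{2}\right)^n + \left(- \frac{3}{2} + \frac{19 \sqrt{29}}{58}\right)\left(- \frac{\sqrt{29}}{2} - \frac{3}{2}\right)^n.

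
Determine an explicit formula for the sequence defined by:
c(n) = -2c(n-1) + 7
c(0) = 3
First-order linear non-homogeneous.
Homogeneous solution: c_h(n) = A·(-2)^n.
Try constant particular solution c_p = K: K = -2K + 7 ⇒ K = \frac{7}{3}.
General: c(n) = A·(-2)^n + \frac{7}{3}.
Apply c(0) = 3: A + \frac{7}{3} = 3 ⇒ A = \frac{2}{3}.
So c(n) = \frac{2 \left(-2\right)^{n}}{3} + \frac{7}{3}.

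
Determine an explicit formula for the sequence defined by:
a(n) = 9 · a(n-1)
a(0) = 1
Pure geometric recurrence with ratio 9.
By induction a(n) = a(0) · (9)^n = 9^{n}.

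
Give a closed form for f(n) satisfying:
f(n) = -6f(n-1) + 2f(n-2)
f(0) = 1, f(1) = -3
Characteristic equation: x² + 6x - 2 = 0.
Discriminant Δ = (-6)² + 4·(2) = 44.
Roots r₁,₂ = (-6 ± √44)/2, so r₁ = -3 + \sqrt{11}, r₂ = - \sqrt{11} - 3.
General solution: f(n) = A·r₁^n + B·r₂^n.
From the initial conditions, A + B = 1 and r₁A + r₂B = -3.
Since r₁ - r₂ = √44: A = (-3 - (1)r₂)/√44 = \frac{1}{2}, and B = 1 - A = \frac{1}{2}.
So f(n) = \left(\frac{1}{2}\right)\left(-3 + \sqrt{11}\right)^n + \left(\frac{1}{2}\right)\left(- \sqrt{11} - 3\right)^n.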